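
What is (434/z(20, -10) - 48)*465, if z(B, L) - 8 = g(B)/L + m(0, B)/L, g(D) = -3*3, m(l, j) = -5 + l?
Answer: -39990/47 ≈ -850.85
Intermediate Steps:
g(D) = -9 (g(D) = -1*9 = -9)
z(B, L) = 8 - 14/L (z(B, L) = 8 + (-9/L + (-5 + 0)/L) = 8 + (-9/L - 5/L) = 8 - 14/L)
(434/z(20, -10) - 48)*465 = (434/(8 - 14/(-10)) - 48)*465 = (434/(8 - 14*(-1/10)) - 48)*465 = (434/(8 + 7/5) - 48)*465 = (434/(47/5) - 48)*465 = (434*(5/47) - 48)*465 = (2170/47 - 48)*465 = -86/47*465 = -39990/47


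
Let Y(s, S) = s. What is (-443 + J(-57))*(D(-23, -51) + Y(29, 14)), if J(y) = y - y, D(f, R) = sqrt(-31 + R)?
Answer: -12847 - 443*I*sqrt(82) ≈ -12847.0 - 4011.5*I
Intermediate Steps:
J(y) = 0
(-443 + J(-57))*(D(-23, -51) + Y(29, 14)) = (-443 + 0)*(sqrt(-31 - 51) + 29) = -443*(sqrt(-82) + 29) = -443*(I*sqrt(82) + 29) = -443*(29 + I*sqrt(82)) = -12847 - 443*I*sqrt(82)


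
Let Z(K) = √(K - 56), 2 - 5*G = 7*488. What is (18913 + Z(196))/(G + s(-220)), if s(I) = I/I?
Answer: -94565/3409 - 10*√35/3409 ≈ -27.757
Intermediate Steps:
G = -3414/5 (G = ⅖ - 7*488/5 = ⅖ - ⅕*3416 = ⅖ - 3416/5 = -3414/5 ≈ -682.80)
s(I) = 1
Z(K) = √(-56 + K)
(18913 + Z(196))/(G + s(-220)) = (18913 + √(-56 + 196))/(-3414/5 + 1) = (18913 + √140)/(-3409/5) = (18913 + 2*√35)*(-5/3409) = -94565/3409 - 10*√35/3409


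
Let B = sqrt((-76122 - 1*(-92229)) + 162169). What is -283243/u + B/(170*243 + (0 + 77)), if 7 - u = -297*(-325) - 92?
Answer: 283243/96426 + 2*sqrt(44569)/41387 ≈ 2.9476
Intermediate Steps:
B = 2*sqrt(44569) (B = sqrt((-76122 + 92229) + 162169) = sqrt(16107 + 162169) = sqrt(178276) = 2*sqrt(44569) ≈ 422.23)
u = -96426 (u = 7 - (-297*(-325) - 92) = 7 - (96525 - 92) = 7 - 1*96433 = 7 - 96433 = -96426)
-283243/u + B/(170*243 + (0 + 77)) = -283243/(-96426) + (2*sqrt(44569))/(170*243 + (0 + 77)) = -283243*(-1/96426) + (2*sqrt(44569))/(41310 + 77) = 283243/96426 + (2*sqrt(44569))/41387 = 283243/96426 + (2*sqrt(44569))*(1/41387) = 283243/96426 + 2*sqrt(44569)/41387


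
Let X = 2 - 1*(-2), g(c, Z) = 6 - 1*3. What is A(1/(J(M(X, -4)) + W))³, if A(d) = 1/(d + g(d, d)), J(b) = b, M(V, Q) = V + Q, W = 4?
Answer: 64/2197 ≈ 0.029131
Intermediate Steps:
g(c, Z) = 3 (g(c, Z) = 6 - 3 = 3)
X = 4 (X = 2 + 2 = 4)
M(V, Q) = Q + V
A(d) = 1/(3 + d) (A(d) = 1/(d + 3) = 1/(3 + d))
A(1/(J(M(X, -4)) + W))³ = (1/(3 + 1/((-4 + 4) + 4)))³ = (1/(3 + 1/(0 + 4)))³ = (1/(3 + 1/4))³ = (1/(3 + ¼))³ = (1/(13/4))³ = (4/13)³ = 64/2197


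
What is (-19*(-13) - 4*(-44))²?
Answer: 178929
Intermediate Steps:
(-19*(-13) - 4*(-44))² = (247 + 176)² = 423² = 178929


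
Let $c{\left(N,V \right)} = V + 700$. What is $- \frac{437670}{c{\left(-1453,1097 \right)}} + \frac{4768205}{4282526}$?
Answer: $- \frac{621921563345}{2565233074} \approx -242.44$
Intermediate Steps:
$c{\left(N,V \right)} = 700 + V$
$- \frac{437670}{c{\left(-1453,1097 \right)}} + \frac{4768205}{4282526} = - \frac{437670}{700 + 1097} + \frac{4768205}{4282526} = - \frac{437670}{1797} + 4768205 \cdot \frac{1}{4282526} = \left(-437670\right) \frac{1}{1797} + \frac{4768205}{4282526} = - \frac{145890}{599} + \frac{4768205}{4282526} = - \frac{621921563345}{2565233074}$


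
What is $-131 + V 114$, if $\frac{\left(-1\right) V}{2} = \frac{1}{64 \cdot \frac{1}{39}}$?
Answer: $- \frac{4319}{16} \approx -269.94$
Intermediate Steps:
$V = - \frac{39}{32}$ ($V = - \frac{2}{64 \cdot \frac{1}{39}} = - \frac{2}{\frac{64}{39}} = \left(-2\right) \frac{39}{64} = - \frac{39}{32} \approx -1.2188$)
$-131 + V 114 = -131 - \frac{2223}{16} = - \frac{4319}{16}$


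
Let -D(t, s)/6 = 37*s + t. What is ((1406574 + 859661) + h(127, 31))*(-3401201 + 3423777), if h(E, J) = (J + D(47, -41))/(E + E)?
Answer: 6497740122808/127 ≈ 5.1163e+10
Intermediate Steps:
D(t, s) = -222*s - 6*t (D(t, s) = -6*(37*s + t) = -6*(t + 37*s) = -222*s - 6*t)
h(E, J) = (8820 + J)/(2*E) (h(E, J) = (J + (-222*(-41) - 6*47))/(E + E) = (J + (9102 - 282))/((2*E)) = (J + 8820)*(1/(2*E)) = (8820 + J)*(1/(2*E)) = (8820 + J)/(2*E))
((1406574 + 859661) + h(127, 31))*(-3401201 + 3423777) = ((1406574 + 859661) + (1/2)*(8820 + 31)/127)*(-3401201 + 3423777) = (2266235 + (1/2)*(1/127)*8851)*22576 = (2266235 + 8851/254)*22576 = (575632541/254)*22576 = 6497740122808/127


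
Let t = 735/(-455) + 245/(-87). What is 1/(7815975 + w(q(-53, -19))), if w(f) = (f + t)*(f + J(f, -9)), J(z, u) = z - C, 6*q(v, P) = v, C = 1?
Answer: 3393/26520443315 ≈ 1.2794e-7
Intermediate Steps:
q(v, P) = v/6
J(z, u) = -1 + z (J(z, u) = z - 1*1 = z - 1 = -1 + z)
t = -5012/1131 (t = 735*(-1/455) + 245*(-1/87) = -21/13 - 245/87 = -5012/1131 ≈ -4.4315)
w(f) = (-1 + 2*f)*(-5012/1131 + f) (w(f) = (f - 5012/1131)*(f + (-1 + f)) = (-5012/1131 + f)*(-1 + 2*f) = (-1 + 2*f)*(-5012/1131 + f))
1/(7815975 + w(q(-53, -19))) = 1/(7815975 + (5012/1131 + 2*((⅙)*(-53))² - 11155*(-53)/6786)) = 1/(7815975 + (5012/1131 + 2*(-53/6)² - 11155/1131*(-53/6))) = 1/(7815975 + (5012/1131 + 2*(2809/36) + 591215/6786)) = 1/(7815975 + (5012/1131 + 2809/18 + 591215/6786)) = 1/(7815975 + 840140/3393) = 1/(26520443315/3393) = 3393/26520443315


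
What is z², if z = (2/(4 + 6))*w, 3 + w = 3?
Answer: 0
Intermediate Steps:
w = 0 (w = -3 + 3 = 0)
z = 0 (z = (2/(4 + 6))*0 = (2/10)*0 = (2*(⅒))*0 = (⅕)*0 = 0)
z² = 0² = 0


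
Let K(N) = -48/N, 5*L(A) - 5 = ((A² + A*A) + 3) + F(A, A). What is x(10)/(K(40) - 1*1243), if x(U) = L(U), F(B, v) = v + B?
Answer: -228/6221 ≈ -0.036650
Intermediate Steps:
F(B, v) = B + v
L(A) = 8/5 + 2*A/5 + 2*A²/5 (L(A) = 1 + (((A² + A*A) + 3) + (A + A))/5 = 1 + (((A² + A²) + 3) + 2*A)/5 = 1 + ((2*A² + 3) + 2*A)/5 = 1 + ((3 + 2*A²) + 2*A)/5 = 1 + (3 + 2*A + 2*A²)/5 = 1 + (⅗ + 2*A/5 + 2*A²/5) = 8/5 + 2*A/5 + 2*A²/5)
x(U) = 8/5 + 2*U/5 + 2*U²/5
x(10)/(K(40) - 1*1243) = (8/5 + (⅖)*10 + (⅖)*10²)/(-48/40 - 1*1243) = (8/5 + 4 + (⅖)*100)/(-48*1/40 - 1243) = (8/5 + 4 + 40)/(-6/5 - 1243) = 228/(5*(-6221/5)) = (228/5)*(-5/6221) = -228/6221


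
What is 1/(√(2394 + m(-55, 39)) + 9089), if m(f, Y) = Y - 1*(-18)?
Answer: 9089/82607470 - √2451/82607470 ≈ 0.00010943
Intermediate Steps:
m(f, Y) = 18 + Y (m(f, Y) = Y + 18 = 18 + Y)
1/(√(2394 + m(-55, 39)) + 9089) = 1/(√(2394 + (18 + 39)) + 9089) = 1/(√(2394 + 57) + 9089) = 1/(√2451 + 9089) = 1/(9089 + √2451)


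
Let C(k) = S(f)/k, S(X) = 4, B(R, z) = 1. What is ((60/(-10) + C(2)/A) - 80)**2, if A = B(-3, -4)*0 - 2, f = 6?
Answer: 7569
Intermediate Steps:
A = -2 (A = 1*0 - 2 = 0 - 2 = -2)
C(k) = 4/k
((60/(-10) + C(2)/A) - 80)**2 = ((60/(-10) + (4/2)/(-2)) - 80)**2 = ((60*(-1/10) + (4*(1/2))*(-1/2)) - 80)**2 = ((-6 + 2*(-1/2)) - 80)**2 = ((-6 - 1) - 80)**2 = (-7 - 80)**2 = (-87)**2 = 7569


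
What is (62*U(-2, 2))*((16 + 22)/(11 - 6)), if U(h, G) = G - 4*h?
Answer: 4712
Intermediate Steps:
(62*U(-2, 2))*((16 + 22)/(11 - 6)) = (62*(2 - 4*(-2)))*((16 + 22)/(11 - 6)) = (62*(2 + 8))*(38/5) = (62*10)*(38*(⅕)) = 620*(38/5) = 4712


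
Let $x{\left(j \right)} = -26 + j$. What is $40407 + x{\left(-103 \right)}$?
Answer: $40278$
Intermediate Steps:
$40407 + x{\left(-103 \right)} = 40407 - 129 = 40278$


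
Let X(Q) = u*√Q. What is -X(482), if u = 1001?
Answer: -1001*√482 ≈ -21976.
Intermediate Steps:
X(Q) = 1001*√Q
-X(482) = -1001*√482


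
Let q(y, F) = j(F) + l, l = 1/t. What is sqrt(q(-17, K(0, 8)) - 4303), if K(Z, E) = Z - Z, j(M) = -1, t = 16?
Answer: I*sqrt(68863)/4 ≈ 65.604*I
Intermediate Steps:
l = 1/16 ≈ 0.062500
K(Z, E) = 0
q(y, F) = -15/16 (q(y, F) = -1 + 1/16 = -15/16)
sqrt(q(-17, K(0, 8)) - 4303) = sqrt(-15/16 - 4303) = sqrt(-68863/16) = I*sqrt(68863)/4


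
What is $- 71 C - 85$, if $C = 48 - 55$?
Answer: $412$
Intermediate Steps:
$C = -7$
$- 71 C - 85 = \left(-71\right) \left(-7\right) - 85 = 497 - 85 = 412$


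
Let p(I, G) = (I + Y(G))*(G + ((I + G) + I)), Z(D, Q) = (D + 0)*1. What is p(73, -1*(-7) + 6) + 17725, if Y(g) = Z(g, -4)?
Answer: 32517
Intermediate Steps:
Z(D, Q) = D (Z(D, Q) = D*1 = D)
Y(g) = g
p(I, G) = (G + I)*(2*G + 2*I) (p(I, G) = (I + G)*(G + ((I + G) + I)) = (G + I)*(G + ((G + I) + I)) = (G + I)*(G + (G + 2*I)) = (G + I)*(2*G + 2*I))
p(73, -1*(-7) + 6) + 17725 = (2*(-1*(-7) + 6)**2 + 2*73**2 + 4*(-1*(-7) + 6)*73) + 17725 = (2*(7 + 6)**2 + 2*5329 + 4*(7 + 6)*73) + 17725 = (2*13**2 + 10658 + 4*13*73) + 17725 = (2*169 + 10658 + 3796) + 17725 = (338 + 10658 + 3796) + 17725 = 14792 + 17725 = 32517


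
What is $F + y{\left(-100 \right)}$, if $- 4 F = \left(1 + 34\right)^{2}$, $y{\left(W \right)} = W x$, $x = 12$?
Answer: $- \frac{6025}{4} \approx -1506.3$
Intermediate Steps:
$y{\left(W \right)} = 12 W$ ($y{\left(W \right)} = W 12 = 12 W$)
$F = - \frac{1225}{4}$ ($F = - \frac{\left(1 + 34\right)^{2}}{4} = - \frac{35^{2}}{4} = \left(- \frac{1}{4}\right) 1225 = - \frac{1225}{4} \approx -306.25$)
$F + y{\left(-100 \right)} = - \frac{1225}{4} + 12 \left(-100\right) = - \frac{1225}{4} - 1200 = - \frac{6025}{4}$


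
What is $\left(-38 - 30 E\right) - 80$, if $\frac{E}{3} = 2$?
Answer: $-298$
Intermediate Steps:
$E = 6$ ($E = 3 \cdot 2 = 6$)
$\left(-38 - 30 E\right) - 80 = \left(-38 - 30 \cdot 6\right) - 80 = \left(-38 - 180\right) - 80 = -218 - 80 = -298$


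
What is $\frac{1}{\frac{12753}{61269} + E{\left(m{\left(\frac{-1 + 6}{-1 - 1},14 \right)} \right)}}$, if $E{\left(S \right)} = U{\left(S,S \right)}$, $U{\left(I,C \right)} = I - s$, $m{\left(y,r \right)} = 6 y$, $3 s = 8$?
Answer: $- \frac{4713}{82282} \approx -0.057279$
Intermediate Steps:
$s = \frac{8}{3}$ ($s = \frac{1}{3} \cdot 8 = \frac{8}{3} \approx 2.6667$)
$U{\left(I,C \right)} = - \frac{8}{3} + I$ ($U{\left(I,C \right)} = I - \frac{8}{3} = - \frac{8}{3} + I$)
$E{\left(S \right)} = - \frac{8}{3} + S$
$\frac{1}{\frac{12753}{61269} + E{\left(m{\left(\frac{-1 + 6}{-1 - 1},14 \right)} \right)}} = \frac{1}{\frac{12753}{61269} + \left(- \frac{8}{3} + 6 \frac{-1 + 6}{-1 - 1}\right)} = \frac{1}{12753 \cdot \frac{1}{61269} + \left(- \frac{8}{3} + 6 \frac{5}{-2}\right)} = \frac{1}{\frac{327}{1571} + \left(- \frac{8}{3} + 6 \cdot 5 \left(- \frac{1}{2}\right)\right)} = \frac{1}{\frac{327}{1571} + \left(- \frac{8}{3} + 6 \left(- \frac{5}{2}\right)\right)} = \frac{1}{\frac{327}{1571} - \frac{53}{3}} = \frac{1}{- \frac{82282}{4713}} = - \frac{4713}{82282}$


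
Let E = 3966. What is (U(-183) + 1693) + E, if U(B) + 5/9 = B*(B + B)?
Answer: 653728/9 ≈ 72637.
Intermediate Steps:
U(B) = -5/9 + 2*B² (U(B) = -5/9 + B*(B + B) = -5/9 + B*(2*B) = -5/9 + 2*B²)
(U(-183) + 1693) + E = ((-5/9 + 2*(-183)²) + 1693) + 3966 = ((-5/9 + 2*33489) + 1693) + 3966 = ((-5/9 + 66978) + 1693) + 3966 = (602797/9 + 1693) + 3966 = 618034/9 + 3966 = 653728/9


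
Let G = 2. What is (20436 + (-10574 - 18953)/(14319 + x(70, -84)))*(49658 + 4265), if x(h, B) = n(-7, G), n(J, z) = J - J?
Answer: 15777522374111/14319 ≈ 1.1019e+9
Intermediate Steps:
n(J, z) = 0
x(h, B) = 0
(20436 + (-10574 - 18953)/(14319 + x(70, -84)))*(49658 + 4265) = (20436 + (-10574 - 18953)/(14319 + 0))*(49658 + 4265) = (20436 - 29527/14319)*53923 = (292593557/14319)*53923 = 15777522374111/14319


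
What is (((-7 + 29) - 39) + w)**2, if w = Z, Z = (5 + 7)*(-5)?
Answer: 5929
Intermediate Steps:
Z = -60 (Z = 12*(-5) = -60)
w = -60
(((-7 + 29) - 39) + w)**2 = (((-7 + 29) - 39) - 60)**2 = ((22 - 39) - 60)**2 = (-17 - 60)**2 = (-77)**2 = 5929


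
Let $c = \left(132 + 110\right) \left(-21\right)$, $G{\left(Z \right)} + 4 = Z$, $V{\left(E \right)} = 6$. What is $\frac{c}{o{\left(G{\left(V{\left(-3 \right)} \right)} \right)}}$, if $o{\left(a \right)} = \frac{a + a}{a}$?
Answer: $-2541$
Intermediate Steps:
$G{\left(Z \right)} = -4 + Z$
$o{\left(a \right)} = 2$ ($o{\left(a \right)} = \frac{2 a}{a} = 2$)
$c = -5082$ ($c = 242 \left(-21\right) = -5082$)
$\frac{c}{o{\left(G{\left(V{\left(-3 \right)} \right)} \right)}} = - \frac{5082}{2} = \left(-5082\right) \frac{1}{2} = -2541$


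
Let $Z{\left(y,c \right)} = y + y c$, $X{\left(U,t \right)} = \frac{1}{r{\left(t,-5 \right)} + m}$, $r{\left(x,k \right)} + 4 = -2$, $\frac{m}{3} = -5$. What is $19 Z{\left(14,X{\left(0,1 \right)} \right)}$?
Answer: $\frac{760}{3} \approx 253.33$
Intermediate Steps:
$m = -15$ ($m = 3 \left(-5\right) = -15$)
$r{\left(x,k \right)} = -6$ ($r{\left(x,k \right)} = -4 - 2 = -6$)
$X{\left(U,t \right)} = - \frac{1}{21}$ ($X{\left(U,t \right)} = \frac{1}{-6 - 15} = \frac{1}{-21} = - \frac{1}{21}$)
$Z{\left(y,c \right)} = y + c y$
$19 Z{\left(14,X{\left(0,1 \right)} \right)} = 19 \cdot 14 \left(1 - \frac{1}{21}\right) = 19 \cdot 14 \cdot \frac{20}{21} = 19 \cdot \frac{40}{3} = \frac{760}{3}$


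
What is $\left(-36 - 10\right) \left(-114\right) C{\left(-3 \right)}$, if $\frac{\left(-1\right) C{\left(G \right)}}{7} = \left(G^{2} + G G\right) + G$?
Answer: $-550620$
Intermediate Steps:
$C{\left(G \right)} = - 14 G^{2} - 7 G$ ($C{\left(G \right)} = - 7 \left(\left(G^{2} + G G\right) + G\right) = - 7 \left(\left(G^{2} + G^{2}\right) + G\right) = - 7 \left(2 G^{2} + G\right) = - 7 \left(G + 2 G^{2}\right) = - 14 G^{2} - 7 G$)
$\left(-36 - 10\right) \left(-114\right) C{\left(-3 \right)} = \left(-36 - 10\right) \left(-114\right) \left(\left(-7\right) \left(-3\right) \left(1 + 2 \left(-3\right)\right)\right) = \left(-46\right) \left(-114\right) \left(\left(-7\right) \left(-3\right) \left(1 - 6\right)\right) = 5244 \left(\left(-7\right) \left(-3\right) \left(-5\right)\right) = 5244 \left(-105\right) = -550620$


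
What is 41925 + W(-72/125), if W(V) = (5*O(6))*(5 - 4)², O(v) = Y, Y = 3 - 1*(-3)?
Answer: 41955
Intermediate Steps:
Y = 6 (Y = 3 + 3 = 6)
O(v) = 6
W(V) = 30 (W(V) = (5*6)*(5 - 4)² = 30*1² = 30*1 = 30)
41925 + W(-72/125) = 41925 + 30 = 41955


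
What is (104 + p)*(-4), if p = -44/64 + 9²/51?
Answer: -28533/68 ≈ -419.60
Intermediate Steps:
p = 245/272 (p = -44*1/64 + 81*(1/51) = -11/16 + 27/17 = 245/272 ≈ 0.90073)
(104 + p)*(-4) = (104 + 245/272)*(-4) = (28533/272)*(-4) = -28533/68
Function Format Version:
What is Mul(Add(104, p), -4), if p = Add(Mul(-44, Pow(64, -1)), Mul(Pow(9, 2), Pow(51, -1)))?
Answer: Rational(-28533, 68) ≈ -419.60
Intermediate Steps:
p = Rational(245, 272) (p = Add(Mul(-44, Rational(1, 64)), Mul(81, Rational(1, 51))) = Add(Rational(-11, 16), Rational(27, 17)) = Rational(245, 272) ≈ 0.90073)
Mul(Add(104, p), -4) = Mul(Add(104, Rational(245, 272)), -4) = Mul(Rational(28533, 272), -4) = Rational(-28533, 68)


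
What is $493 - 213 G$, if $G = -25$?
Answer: $5818$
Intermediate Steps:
$493 - 213 G = 493 - -5325 = 493 + 5325 = 5818$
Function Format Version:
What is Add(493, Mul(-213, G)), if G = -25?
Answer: 5818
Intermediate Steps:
Add(493, Mul(-213, G)) = Add(493, Mul(-213, -25)) = Add(493, 5325) = 5818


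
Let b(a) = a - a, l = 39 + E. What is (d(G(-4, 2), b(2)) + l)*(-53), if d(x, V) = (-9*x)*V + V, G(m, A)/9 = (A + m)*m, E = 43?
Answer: -4346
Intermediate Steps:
G(m, A) = 9*m*(A + m) (G(m, A) = 9*((A + m)*m) = 9*(m*(A + m)) = 9*m*(A + m))
l = 82 (l = 39 + 43 = 82)
b(a) = 0
d(x, V) = V - 9*V*x (d(x, V) = -9*V*x + V = V - 9*V*x)
(d(G(-4, 2), b(2)) + l)*(-53) = (0*(1 - 81*(-4)*(2 - 4)) + 82)*(-53) = (0*(1 - 81*(-4)*(-2)) + 82)*(-53) = (0*(1 - 9*72) + 82)*(-53) = (0*(1 - 648) + 82)*(-53) = (0*(-647) + 82)*(-53) = (0 + 82)*(-53) = 82*(-53) = -4346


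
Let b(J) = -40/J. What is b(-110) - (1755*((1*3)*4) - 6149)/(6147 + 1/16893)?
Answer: -2355441665/1142253992 ≈ -2.0621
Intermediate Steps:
b(-110) - (1755*((1*3)*4) - 6149)/(6147 + 1/16893) = -40/(-110) - (1755*((1*3)*4) - 6149)/(6147 + 1/16893) = -40*(-1/110) - (1755*(3*4) - 6149)/(6147 + 1/16893) = 4/11 - (1755*12 - 6149)/103841272/16893 = 4/11 - (21060 - 6149)*16893/103841272 = 4/11 - 14911*16893/103841272 = 4/11 - 1*251891523/103841272 = 4/11 - 251891523/103841272 = -2355441665/1142253992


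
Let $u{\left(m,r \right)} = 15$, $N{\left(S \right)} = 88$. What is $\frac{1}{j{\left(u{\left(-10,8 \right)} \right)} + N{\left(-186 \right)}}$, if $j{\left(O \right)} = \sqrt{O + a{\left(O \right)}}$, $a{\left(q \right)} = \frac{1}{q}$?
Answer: $\frac{660}{57967} - \frac{\sqrt{3390}}{115934} \approx 0.010884$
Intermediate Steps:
$j{\left(O \right)} = \sqrt{O + \frac{1}{O}}$
$\frac{1}{j{\left(u{\left(-10,8 \right)} \right)} + N{\left(-186 \right)}} = \frac{1}{\sqrt{15 + \frac{1}{15}} + 88} = \frac{1}{\sqrt{\frac{226}{15}} + 88} = \frac{1}{\frac{\sqrt{3390}}{15} + 88} = \frac{1}{88 + \frac{\sqrt{3390}}{15}}$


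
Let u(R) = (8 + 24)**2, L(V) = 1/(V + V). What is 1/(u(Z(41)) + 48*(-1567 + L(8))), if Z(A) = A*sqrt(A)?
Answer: -1/74189 ≈ -1.3479e-5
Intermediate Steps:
L(V) = 1/(2*V)
Z(A) = A**(3/2)
u(R) = 1024 (u(R) = 32**2 = 1024)
1/(u(Z(41)) + 48*(-1567 + L(8))) = 1/(1024 + 48*(-1567 + (1/2)/8)) = 1/(1024 + 48*(-1567 + (1/2)*(1/8))) = 1/(1024 + 48*(-1567 + 1/16)) = 1/(1024 + 48*(-25071/16)) = 1/(1024 - 75213) = 1/(-74189) = -1/74189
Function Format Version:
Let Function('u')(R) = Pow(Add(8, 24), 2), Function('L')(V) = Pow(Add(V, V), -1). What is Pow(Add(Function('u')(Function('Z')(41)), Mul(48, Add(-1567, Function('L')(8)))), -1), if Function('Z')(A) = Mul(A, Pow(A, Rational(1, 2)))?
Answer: Rational(-1, 74189) ≈ -1.3479e-5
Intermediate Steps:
Function('L')(V) = Mul(Rational(1, 2), Pow(V, -1)) (Function('L')(V) = Pow(Mul(2, V), -1) = Mul(Rational(1, 2), Pow(V, -1)))
Function('Z')(A) = Pow(A, Rational(3, 2))
Function('u')(R) = 1024 (Function('u')(R) = Pow(32, 2) = 1024)
Pow(Add(Function('u')(Function('Z')(41)), Mul(48, Add(-1567, Function('L')(8)))), -1) = Pow(Add(1024, Mul(48, Add(-1567, Mul(Rational(1, 2), Pow(8, -1))))), -1) = Pow(Add(1024, Mul(48, Add(-1567, Mul(Rational(1, 2), Rational(1, 8))))), -1) = Pow(Add(1024, Mul(48, Add(-1567, Rational(1, 16)))), -1) = Pow(Add(1024, Mul(48, Rational(-25071, 16))), -1) = Pow(Add(1024, -75213), -1) = Pow(-74189, -1) = Rational(-1, 74189)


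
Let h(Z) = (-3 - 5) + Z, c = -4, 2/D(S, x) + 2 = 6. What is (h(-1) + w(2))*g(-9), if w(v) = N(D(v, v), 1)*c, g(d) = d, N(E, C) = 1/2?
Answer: 99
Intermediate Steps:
D(S, x) = 1/2 (D(S, x) = 2/(-2 + 6) = 2/4 = 2*(1/4) = 1/2)
N(E, C) = 1/2 (N(E, C) = 1*(1/2) = 1/2)
w(v) = -2 (w(v) = (1/2)*(-4) = -2)
h(Z) = -8 + Z
(h(-1) + w(2))*g(-9) = ((-8 - 1) - 2)*(-9) = (-9 - 2)*(-9) = -11*(-9) = 99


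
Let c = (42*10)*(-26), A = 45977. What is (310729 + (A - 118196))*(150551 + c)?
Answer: 33303389810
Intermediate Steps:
c = -10920 (c = 420*(-26) = -10920)
(310729 + (A - 118196))*(150551 + c) = (310729 + (45977 - 118196))*(150551 - 10920) = (310729 - 72219)*139631 = 238510*139631 = 33303389810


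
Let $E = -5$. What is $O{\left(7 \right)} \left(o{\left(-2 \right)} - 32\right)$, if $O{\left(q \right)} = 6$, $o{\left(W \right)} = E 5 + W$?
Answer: $-354$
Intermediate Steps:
$o{\left(W \right)} = -25 + W$ ($o{\left(W \right)} = \left(-5\right) 5 + W = -25 + W$)
$O{\left(7 \right)} \left(o{\left(-2 \right)} - 32\right) = 6 \left(\left(-25 - 2\right) - 32\right) = 6 \left(-27 - 32\right) = 6 \left(-59\right) = -354$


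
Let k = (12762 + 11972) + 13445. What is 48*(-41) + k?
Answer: 36211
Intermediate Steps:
k = 38179 (k = 24734 + 13445 = 38179)
48*(-41) + k = 48*(-41) + 38179 = -1968 + 38179 = 36211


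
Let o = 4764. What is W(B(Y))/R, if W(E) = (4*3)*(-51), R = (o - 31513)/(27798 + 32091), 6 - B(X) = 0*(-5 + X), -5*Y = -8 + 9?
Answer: 36652068/26749 ≈ 1370.2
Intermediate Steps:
Y = -⅕ (Y = -(-8 + 9)/5 = -⅕*1 = -⅕ ≈ -0.20000)
B(X) = 6 (B(X) = 6 - 0*(-5 + X) = 6 - 1*0 = 6 + 0 = 6)
R = -26749/59889 (R = (4764 - 31513)/(27798 + 32091) = -26749/59889 ≈ -0.44664)
W(E) = -612 (W(E) = 12*(-51) = -612)
W(B(Y))/R = -612/(-26749/59889) = -612*(-59889/26749) = 36652068/26749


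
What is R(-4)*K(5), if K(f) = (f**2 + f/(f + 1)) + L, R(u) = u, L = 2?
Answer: -334/3 ≈ -111.33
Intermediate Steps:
K(f) = 2 + f**2 + f/(1 + f) (K(f) = (f**2 + f/(f + 1)) + 2 = (f**2 + f/(1 + f)) + 2 = 2 + f**2 + f/(1 + f))
R(-4)*K(5) = -4*(2 + 5**2 + 5**3 + 3*5)/(1 + 5) = -4*(2 + 25 + 125 + 15)/6 = -2*167/3 = -4*167/6 = -334/3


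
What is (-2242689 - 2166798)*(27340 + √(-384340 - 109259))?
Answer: -120555374580 - 4409487*I*√493599 ≈ -1.2056e+11 - 3.098e+9*I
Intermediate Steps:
(-2242689 - 2166798)*(27340 + √(-384340 - 109259)) = -4409487*(27340 + √(-493599)) = -4409487*(27340 + I*√493599) = -120555374580 - 4409487*I*√493599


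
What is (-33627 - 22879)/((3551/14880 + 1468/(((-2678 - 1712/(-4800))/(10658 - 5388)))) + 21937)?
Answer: -675416208959040/227680698943523 ≈ -2.9665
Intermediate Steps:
(-33627 - 22879)/((3551/14880 + 1468/(((-2678 - 1712/(-4800))/(10658 - 5388)))) + 21937) = -56506/((3551*(1/14880) + 1468/(((-2678 - 1712*(-1/4800))/5270))) + 21937) = -56506/((3551/14880 + 1468/(((-2678 + 107/300)*(1/5270)))) + 21937) = -56506/((3551/14880 + 1468/((-803293/300*1/5270))) + 21937) = -56506/((3551/14880 + 1468/(-803293/1581000)) + 21937) = -56506/((3551/14880 + 1468*(-1581000/803293)) + 21937) = -56506/((3551/14880 - 2320908000/803293) + 21937) = -56506/(-34532258546557/11952999840 + 21937) = -56506/227680698943523/11952999840 = -56506*11952999840/227680698943523 = -675416208959040/227680698943523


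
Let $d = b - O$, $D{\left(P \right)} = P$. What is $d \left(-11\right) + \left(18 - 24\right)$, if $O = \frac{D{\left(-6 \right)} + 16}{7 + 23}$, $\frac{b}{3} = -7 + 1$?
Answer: $\frac{587}{3} \approx 195.67$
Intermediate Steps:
$b = -18$ ($b = 3 \left(-7 + 1\right) = 3 \left(-6\right) = -18$)
$O = \frac{1}{3}$ ($O = \frac{-6 + 16}{7 + 23} = \frac{10}{30} = 10 \cdot \frac{1}{30} = \frac{1}{3} \approx 0.33333$)
$d = - \frac{55}{3}$ ($d = -18 - \frac{1}{3} = - \frac{55}{3} \approx -18.333$)
$d \left(-11\right) + \left(18 - 24\right) = \left(- \frac{55}{3}\right) \left(-11\right) + \left(18 - 24\right) = \frac{605}{3} + \left(18 - 24\right) = \frac{605}{3} - 6 = \frac{587}{3}$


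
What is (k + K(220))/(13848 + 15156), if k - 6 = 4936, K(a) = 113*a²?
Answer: 912357/4834 ≈ 188.74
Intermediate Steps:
k = 4942 (k = 6 + 4936 = 4942)
(k + K(220))/(13848 + 15156) = (4942 + 113*220²)/(13848 + 15156) = (4942 + 113*48400)/29004 = (4942 + 5469200)*(1/29004) = 5474142*(1/29004) = 912357/4834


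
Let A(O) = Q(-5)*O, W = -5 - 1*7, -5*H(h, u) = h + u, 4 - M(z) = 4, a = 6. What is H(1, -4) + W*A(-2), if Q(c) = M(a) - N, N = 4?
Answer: -477/5 ≈ -95.400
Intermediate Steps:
M(z) = 0 (M(z) = 4 - 1*4 = 4 - 4 = 0)
H(h, u) = -h/5 - u/5 (H(h, u) = -(h + u)/5 = -h/5 - u/5)
Q(c) = -4 (Q(c) = 0 - 1*4 = 0 - 4 = -4)
W = -12 (W = -5 - 7 = -12)
A(O) = -4*O
H(1, -4) + W*A(-2) = (-⅕*1 - ⅕*(-4)) - (-48)*(-2) = (-⅕ + ⅘) - 12*8 = ⅗ - 96 = -477/5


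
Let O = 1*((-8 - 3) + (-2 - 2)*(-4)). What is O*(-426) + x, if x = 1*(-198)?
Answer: -2328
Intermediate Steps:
x = -198
O = 5 (O = 1*(-11 - 4*(-4)) = 1*(-11 + 16) = 1*5 = 5)
O*(-426) + x = 5*(-426) - 198 = -2130 - 198 = -2328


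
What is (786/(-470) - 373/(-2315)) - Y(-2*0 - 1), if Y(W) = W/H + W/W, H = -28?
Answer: -7759329/3046540 ≈ -2.5469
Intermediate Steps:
Y(W) = 1 - W/28 (Y(W) = W/(-28) + W/W = W*(-1/28) + 1 = -W/28 + 1 = 1 - W/28)
(786/(-470) - 373/(-2315)) - Y(-2*0 - 1) = (786/(-470) - 373/(-2315)) - (1 - (-2*0 - 1)/28) = (786*(-1/470) - 373*(-1/2315)) - (1 - (0 - 1)/28) = (-393/235 + 373/2315) - (1 - 1/28*(-1)) = -164428/108805 - (1 + 1/28) = -164428/108805 - 1*29/28 = -164428/108805 - 29/28 = -7759329/3046540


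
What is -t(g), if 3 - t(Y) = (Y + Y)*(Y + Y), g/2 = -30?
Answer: 14397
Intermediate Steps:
g = -60 (g = 2*(-30) = -60)
t(Y) = 3 - 4*Y² (t(Y) = 3 - (Y + Y)*(Y + Y) = 3 - 2*Y*2*Y = 3 - 4*Y²)
-t(g) = -(3 - 4*(-60)²) = -(3 - 4*3600) = -(3 - 14400) = -1*(-14397) = 14397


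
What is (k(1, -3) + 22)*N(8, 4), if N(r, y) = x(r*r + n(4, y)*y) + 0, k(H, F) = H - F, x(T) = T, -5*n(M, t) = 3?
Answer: 8008/5 ≈ 1601.6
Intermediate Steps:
n(M, t) = -3/5 (n(M, t) = -1/5*3 = -3/5)
N(r, y) = r**2 - 3*y/5 (N(r, y) = (r*r - 3*y/5) + 0 = (r**2 - 3*y/5) + 0 = r**2 - 3*y/5)
(k(1, -3) + 22)*N(8, 4) = ((1 - 1*(-3)) + 22)*(8**2 - 3/5*4) = ((1 + 3) + 22)*(64 - 12/5) = (4 + 22)*(308/5) = 26*(308/5) = 8008/5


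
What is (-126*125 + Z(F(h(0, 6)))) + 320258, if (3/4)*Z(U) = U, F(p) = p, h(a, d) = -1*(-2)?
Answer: 913532/3 ≈ 3.0451e+5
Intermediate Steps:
h(a, d) = 2
Z(U) = 4*U/3
(-126*125 + Z(F(h(0, 6)))) + 320258 = (-126*125 + (4/3)*2) + 320258 = (-15750 + 8/3) + 320258 = -47242/3 + 320258 = 913532/3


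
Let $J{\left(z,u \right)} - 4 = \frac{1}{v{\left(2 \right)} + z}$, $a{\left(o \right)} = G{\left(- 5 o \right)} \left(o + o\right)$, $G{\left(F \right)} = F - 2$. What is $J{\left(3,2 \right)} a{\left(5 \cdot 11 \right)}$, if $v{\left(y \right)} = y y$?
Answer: $- \frac{883630}{7} \approx -1.2623 \cdot 10^{5}$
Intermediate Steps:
$G{\left(F \right)} = -2 + F$
$v{\left(y \right)} = y^{2}$
$a{\left(o \right)} = 2 o \left(-2 - 5 o\right)$ ($a{\left(o \right)} = \left(-2 - 5 o\right) \left(o + o\right) = \left(-2 - 5 o\right) 2 o = 2 o \left(-2 - 5 o\right)$)
$J{\left(z,u \right)} = 4 + \frac{1}{4 + z}$ ($J{\left(z,u \right)} = 4 + \frac{1}{2^{2} + z} = 4 + \frac{1}{4 + z}$)
$J{\left(3,2 \right)} a{\left(5 \cdot 11 \right)} = \frac{17 + 4 \cdot 3}{4 + 3} \left(- 2 \cdot 5 \cdot 11 \left(2 + 5 \cdot 5 \cdot 11\right)\right) = \frac{17 + 12}{7} \left(\left(-2\right) 55 \left(2 + 5 \cdot 55\right)\right) = \frac{1}{7} \cdot 29 \left(\left(-2\right) 55 \left(2 + 275\right)\right) = \frac{29 \left(\left(-2\right) 55 \cdot 277\right)}{7} = \frac{29}{7} \left(-30470\right) = - \frac{883630}{7}$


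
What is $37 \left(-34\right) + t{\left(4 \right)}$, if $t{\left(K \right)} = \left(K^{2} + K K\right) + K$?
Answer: $-1222$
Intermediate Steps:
$t{\left(K \right)} = K + 2 K^{2}$ ($t{\left(K \right)} = \left(K^{2} + K^{2}\right) + K = 2 K^{2} + K = K + 2 K^{2}$)
$37 \left(-34\right) + t{\left(4 \right)} = 37 \left(-34\right) + 4 \left(1 + 2 \cdot 4\right) = -1258 + 4 \left(1 + 8\right) = -1258 + 4 \cdot 9 = -1258 + 36 = -1222$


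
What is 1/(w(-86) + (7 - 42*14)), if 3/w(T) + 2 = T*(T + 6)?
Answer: -6878/3996115 ≈ -0.0017212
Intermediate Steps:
w(T) = 3/(-2 + T*(6 + T)) (w(T) = 3/(-2 + T*(T + 6)) = 3/(-2 + T*(6 + T)))
1/(w(-86) + (7 - 42*14)) = 1/(3/(-2 + (-86)**2 + 6*(-86)) + (7 - 42*14)) = 1/(3/(-2 + 7396 - 516) + (7 - 588)) = 1/(3/6878 - 581) = 1/(-3996115/6878) = -6878/3996115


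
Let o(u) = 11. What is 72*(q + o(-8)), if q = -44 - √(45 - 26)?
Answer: -2376 - 72*√19 ≈ -2689.8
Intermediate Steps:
q = -44 - √19 ≈ -48.359
72*(q + o(-8)) = 72*((-44 - √19) + 11) = 72*(-33 - √19) = -2376 - 72*√19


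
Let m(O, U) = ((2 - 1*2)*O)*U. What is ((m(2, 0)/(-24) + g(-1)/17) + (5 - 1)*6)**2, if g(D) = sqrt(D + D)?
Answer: (408 + I*sqrt(2))**2/289 ≈ 575.99 + 3.9931*I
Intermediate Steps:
m(O, U) = 0 (m(O, U) = ((2 - 2)*O)*U = (0*O)*U = 0*U = 0)
g(D) = sqrt(2)*sqrt(D) (g(D) = sqrt(2*D) = sqrt(2)*sqrt(D))
((m(2, 0)/(-24) + g(-1)/17) + (5 - 1)*6)**2 = ((0/(-24) + (sqrt(2)*sqrt(-1))/17) + (5 - 1)*6)**2 = ((0*(-1/24) + (sqrt(2)*I)*(1/17)) + 4*6)**2 = ((0 + (I*sqrt(2))*(1/17)) + 24)**2 = ((0 + I*sqrt(2)/17) + 24)**2 = (I*sqrt(2)/17 + 24)**2 = (24 + I*sqrt(2)/17)**2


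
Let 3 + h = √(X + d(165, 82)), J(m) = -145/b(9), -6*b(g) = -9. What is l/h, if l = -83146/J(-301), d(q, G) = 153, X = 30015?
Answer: 41573/485895 + 83146*√838/485895 ≈ 5.0392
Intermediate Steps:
b(g) = 3/2 (b(g) = -⅙*(-9) = 3/2)
J(m) = -290/3 (J(m) = -145/3/2 = -145*⅔ = -290/3)
l = 124719/145 (l = -83146/(-290/3) = -83146*(-3/290) = 124719/145 ≈ 860.13)
h = -3 + 6*√838 (h = -3 + √(30015 + 153) = -3 + √30168 = -3 + 6*√838 ≈ 170.69)
l/h = 124719/(145*(-3 + 6*√838))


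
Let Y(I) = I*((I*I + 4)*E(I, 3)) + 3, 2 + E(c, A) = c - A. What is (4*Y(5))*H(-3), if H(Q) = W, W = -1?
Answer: -12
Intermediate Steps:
E(c, A) = -2 + c - A (E(c, A) = -2 + (c - A) = -2 + c - A)
H(Q) = -1
Y(I) = 3 + I*(-5 + I)*(4 + I²) (Y(I) = I*((I*I + 4)*(-2 + I - 1*3)) + 3 = I*((I² + 4)*(-2 + I - 3)) + 3 = I*((4 + I²)*(-5 + I)) + 3 = I*((-5 + I)*(4 + I²)) + 3 = I*(-5 + I)*(4 + I²) + 3 = 3 + I*(-5 + I)*(4 + I²))
(4*Y(5))*H(-3) = (4*(3 + 5³*(-5 + 5) + 4*5*(-5 + 5)))*(-1) = (4*(3 + 125*0 + 4*5*0))*(-1) = (4*(3 + 0 + 0))*(-1) = (4*3)*(-1) = 12*(-1) = -12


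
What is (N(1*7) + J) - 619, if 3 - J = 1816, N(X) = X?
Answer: -2425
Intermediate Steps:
J = -1813 (J = 3 - 1*1816 = 3 - 1816 = -1813)
(N(1*7) + J) - 619 = (1*7 - 1813) - 619 = (7 - 1813) - 619 = -1806 - 619 = -2425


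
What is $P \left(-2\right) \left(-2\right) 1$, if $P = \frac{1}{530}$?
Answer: $\frac{2}{265} \approx 0.0075472$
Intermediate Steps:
$P = \frac{1}{530} \approx 0.0018868$
$P \left(-2\right) \left(-2\right) 1 = \frac{\left(-2\right) \left(-2\right) 1}{530} = \frac{4 \cdot 1}{530} = \frac{1}{530} \cdot 4 = \frac{2}{265}$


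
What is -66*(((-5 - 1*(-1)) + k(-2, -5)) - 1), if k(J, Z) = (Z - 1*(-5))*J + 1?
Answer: 264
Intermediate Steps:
k(J, Z) = 1 + J*(5 + Z) (k(J, Z) = (Z + 5)*J + 1 = (5 + Z)*J + 1 = J*(5 + Z) + 1 = 1 + J*(5 + Z))
-66*(((-5 - 1*(-1)) + k(-2, -5)) - 1) = -66*(((-5 - 1*(-1)) + (1 + 5*(-2) - 2*(-5))) - 1) = -66*(((-5 + 1) + (1 - 10 + 10)) - 1) = -66*((-4 + 1) - 1) = -66*(-3 - 1) = -66*(-4) = 264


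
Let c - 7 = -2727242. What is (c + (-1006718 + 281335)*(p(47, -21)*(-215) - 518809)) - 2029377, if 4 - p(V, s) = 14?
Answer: 374770898785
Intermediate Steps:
c = -2727235 (c = 7 - 2727242 = -2727235)
p(V, s) = -10 (p(V, s) = 4 - 1*14 = 4 - 14 = -10)
(c + (-1006718 + 281335)*(p(47, -21)*(-215) - 518809)) - 2029377 = (-2727235 + (-1006718 + 281335)*(-10*(-215) - 518809)) - 2029377 = (-2727235 - 725383*(2150 - 518809)) - 2029377 = (-2727235 - 725383*(-516659)) - 2029377 = (-2727235 + 374775655397) - 2029377 = 374772928162 - 2029377 = 374770898785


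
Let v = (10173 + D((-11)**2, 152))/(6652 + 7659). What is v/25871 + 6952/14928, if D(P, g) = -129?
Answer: 321757198693/690867617946 ≈ 0.46573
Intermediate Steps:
v = 10044/14311 (v = (10173 - 129)/(6652 + 7659) = 10044/14311 ≈ 0.70184)
v/25871 + 6952/14928 = (10044/14311)/25871 + 6952/14928 = (10044/14311)*(1/25871) + 6952*(1/14928) = 10044/370239881 + 869/1866 = 321757198693/690867617946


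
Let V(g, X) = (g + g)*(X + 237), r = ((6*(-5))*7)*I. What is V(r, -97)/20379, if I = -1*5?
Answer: 98000/6793 ≈ 14.427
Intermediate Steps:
I = -5
r = 1050 (r = ((6*(-5))*7)*(-5) = -30*7*(-5) = -210*(-5) = 1050)
V(g, X) = 2*g*(237 + X) (V(g, X) = (2*g)*(237 + X) = 2*g*(237 + X))
V(r, -97)/20379 = (2*1050*(237 - 97))/20379 = (2*1050*140)*(1/20379) = 294000*(1/20379) = 98000/6793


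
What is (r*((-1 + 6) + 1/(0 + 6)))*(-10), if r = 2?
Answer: -310/3 ≈ -103.33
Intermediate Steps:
(r*((-1 + 6) + 1/(0 + 6)))*(-10) = (2*((-1 + 6) + 1/(0 + 6)))*(-10) = (2*(5 + 1/6))*(-10) = (2*(5 + ⅙))*(-10) = (2*(31/6))*(-10) = (31/3)*(-10) = -310/3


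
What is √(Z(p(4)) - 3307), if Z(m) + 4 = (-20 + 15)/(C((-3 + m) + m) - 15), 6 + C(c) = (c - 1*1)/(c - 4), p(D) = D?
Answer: I*√956794/17 ≈ 57.539*I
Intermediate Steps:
C(c) = -6 + (-1 + c)/(-4 + c) (C(c) = -6 + (c - 1*1)/(c - 4) = -6 + (c - 1)/(-4 + c) = -6 + (-1 + c)/(-4 + c))
Z(m) = -4 - 5/(-15 + (38 - 10*m)/(-7 + 2*m)) (Z(m) = -4 + (-20 + 15)/((23 - 5*((-3 + m) + m))/(-4 + ((-3 + m) + m)) - 15) = -4 - 5/((23 - 5*(-3 + 2*m))/(-4 + (-3 + 2*m)) - 15) = -4 - 5/((23 + (15 - 10*m))/(-7 + 2*m) - 15) = -4 - 5/((38 - 10*m)/(-7 + 2*m) - 15) = -4 - 5/(-15 + (38 - 10*m)/(-7 + 2*m)))
√(Z(p(4)) - 3307) = √(3*(179 - 50*4)/(-143 + 40*4) - 3307) = √(3*(179 - 200)/(-143 + 160) - 3307) = √(3*(-21)/17 - 3307) = √(3*(1/17)*(-21) - 3307) = √(-63/17 - 3307) = √(-56282/17) = I*√956794/17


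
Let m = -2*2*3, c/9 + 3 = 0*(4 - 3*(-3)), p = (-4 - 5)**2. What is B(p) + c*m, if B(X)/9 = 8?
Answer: 396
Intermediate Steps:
p = 81 (p = (-9)**2 = 81)
c = -27 (c = -27 + 9*(0*(4 - 3*(-3))) = -27 + 9*(0*(4 + 9)) = -27 + 9*(0*13) = -27 + 9*0 = -27 + 0 = -27)
B(X) = 72 (B(X) = 9*8 = 72)
m = -12 (m = -4*3 = -12)
B(p) + c*m = 72 - 27*(-12) = 72 + 324 = 396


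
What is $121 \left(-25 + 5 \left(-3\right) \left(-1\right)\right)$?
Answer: $-1210$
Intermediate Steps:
$121 \left(-25 + 5 \left(-3\right) \left(-1\right)\right) = 121 \left(-25 - -15\right) = 121 \left(-25 + 15\right) = 121 \left(-10\right) = -1210$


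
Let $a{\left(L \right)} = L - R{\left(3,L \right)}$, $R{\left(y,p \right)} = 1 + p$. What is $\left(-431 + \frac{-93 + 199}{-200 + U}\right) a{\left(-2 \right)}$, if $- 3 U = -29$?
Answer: $\frac{246419}{571} \approx 431.56$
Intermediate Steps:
$U = \frac{29}{3}$ ($U = \left(- \frac{1}{3}\right) \left(-29\right) = \frac{29}{3} \approx 9.6667$)
$a{\left(L \right)} = -1$ ($a{\left(L \right)} = L - \left(1 + L\right) = -1$)
$\left(-431 + \frac{-93 + 199}{-200 + U}\right) a{\left(-2 \right)} = \left(-431 + \frac{-93 + 199}{-200 + \frac{29}{3}}\right) \left(-1\right) = \left(-431 + \frac{106}{- \frac{571}{3}}\right) \left(-1\right) = \left(-431 + 106 \left(- \frac{3}{571}\right)\right) \left(-1\right) = \left(-431 - \frac{318}{571}\right) \left(-1\right) = \left(- \frac{246419}{571}\right) \left(-1\right) = \frac{246419}{571}$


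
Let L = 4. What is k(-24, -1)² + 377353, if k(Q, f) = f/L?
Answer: 6037649/16 ≈ 3.7735e+5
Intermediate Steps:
k(Q, f) = f/4
k(-24, -1)² + 377353 = ((¼)*(-1))² + 377353 = (-¼)² + 377353 = 1/16 + 377353 = 6037649/16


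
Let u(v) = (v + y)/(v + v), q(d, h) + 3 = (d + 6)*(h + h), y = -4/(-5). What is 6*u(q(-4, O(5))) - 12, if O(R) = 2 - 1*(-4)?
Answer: -311/35 ≈ -8.8857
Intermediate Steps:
y = ⅘ (y = -4*(-⅕) = ⅘ ≈ 0.80000)
O(R) = 6 (O(R) = 2 + 4 = 6)
q(d, h) = -3 + 2*h*(6 + d) (q(d, h) = -3 + (d + 6)*(h + h) = -3 + (6 + d)*(2*h) = -3 + 2*h*(6 + d))
u(v) = (⅘ + v)/(2*v) (u(v) = (v + ⅘)/(v + v) = (⅘ + v)/((2*v)) = (⅘ + v)*(1/(2*v)) = (⅘ + v)/(2*v))
6*u(q(-4, O(5))) - 12 = 6*((4 + 5*(-3 + 12*6 + 2*(-4)*6))/(10*(-3 + 12*6 + 2*(-4)*6))) - 12 = 6*((4 + 5*(-3 + 72 - 48))/(10*(-3 + 72 - 48))) - 12 = 6*((⅒)*(4 + 5*21)/21) - 12 = 6*((⅒)*(1/21)*(4 + 105)) - 12 = 6*((⅒)*(1/21)*109) - 12 = 6*(109/210) - 12 = 109/35 - 12 = -311/35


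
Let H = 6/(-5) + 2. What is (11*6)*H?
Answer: 264/5 ≈ 52.800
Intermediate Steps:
H = ⅘ (H = 6*(-⅕) + 2 = -6/5 + 2 = ⅘ ≈ 0.80000)
(11*6)*H = (11*6)*(⅘) = 66*(⅘) = 264/5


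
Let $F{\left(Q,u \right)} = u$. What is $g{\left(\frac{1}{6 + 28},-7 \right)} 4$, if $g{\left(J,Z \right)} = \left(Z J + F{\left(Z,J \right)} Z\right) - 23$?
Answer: $- \frac{1592}{17} \approx -93.647$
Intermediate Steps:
$g{\left(J,Z \right)} = -23 + 2 J Z$ ($g{\left(J,Z \right)} = \left(Z J + J Z\right) - 23 = \left(J Z + J Z\right) - 23 = 2 J Z - 23 = -23 + 2 J Z$)
$g{\left(\frac{1}{6 + 28},-7 \right)} 4 = \left(-23 + 2 \frac{1}{6 + 28} \left(-7\right)\right) 4 = \left(-23 + 2 \cdot \frac{1}{34} \left(-7\right)\right) 4 = \left(-23 - \frac{7}{17}\right) 4 = \left(- \frac{398}{17}\right) 4 = - \frac{1592}{17}$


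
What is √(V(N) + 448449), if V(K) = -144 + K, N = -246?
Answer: √448059 ≈ 669.37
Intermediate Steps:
√(V(N) + 448449) = √((-144 - 246) + 448449) = √(-390 + 448449) = √448059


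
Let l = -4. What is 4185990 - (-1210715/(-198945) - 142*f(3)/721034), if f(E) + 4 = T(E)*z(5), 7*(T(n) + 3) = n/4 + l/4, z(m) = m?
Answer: 1681296693576111089/401649105564 ≈ 4.1860e+6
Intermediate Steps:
T(n) = -22/7 + n/28 (T(n) = -3 + (n/4 - 4/4)/7 = -3 + (n*(¼) - 4*¼)/7 = -3 + (n/4 - 1)/7 = -3 + (-1 + n/4)/7 = -3 + (-⅐ + n/28) = -22/7 + n/28)
f(E) = -138/7 + 5*E/28 (f(E) = -4 + (-22/7 + E/28)*5 = -4 + (-110/7 + 5*E/28) = -138/7 + 5*E/28)
4185990 - (-1210715/(-198945) - 142*f(3)/721034) = 4185990 - (-1210715/(-198945) - 142*(-138/7 + (5/28)*3)/721034) = 4185990 - (-1210715*(-1/198945) - 142*(-138/7 + 15/28)*(1/721034)) = 4185990 - (242143/39789 - 142*(-537/28)*(1/721034)) = 4185990 - (242143/39789 + (38127/14)*(1/721034)) = 4185990 - (242143/39789 + 38127/10094476) = 4185990 - 1*2445823737271/401649105564 = 4185990 - 2445823737271/401649105564 = 1681296693576111089/401649105564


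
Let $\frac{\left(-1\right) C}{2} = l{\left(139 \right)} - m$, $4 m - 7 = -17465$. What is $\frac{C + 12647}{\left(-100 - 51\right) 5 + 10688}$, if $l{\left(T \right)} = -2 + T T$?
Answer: $- \frac{4960}{1419} \approx -3.4954$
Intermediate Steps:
$m = - \frac{8729}{2}$ ($m = \frac{7}{4} + \frac{1}{4} \left(-17465\right) = \frac{7}{4} - \frac{17465}{4} = - \frac{8729}{2} \approx -4364.5$)
$l{\left(T \right)} = -2 + T^{2}$
$C = -47367$ ($C = - 2 \left(\left(-2 + 139^{2}\right) - - \frac{8729}{2}\right) = - 2 \left(\left(-2 + 19321\right) + \frac{8729}{2}\right) = - 2 \left(19319 + \frac{8729}{2}\right) = \left(-2\right) \frac{47367}{2} = -47367$)
$\frac{C + 12647}{\left(-100 - 51\right) 5 + 10688} = \frac{-47367 + 12647}{\left(-100 - 51\right) 5 + 10688} = - \frac{34720}{\left(-151\right) 5 + 10688} = - \frac{34720}{-755 + 10688} = - \frac{34720}{9933} = \left(-34720\right) \frac{1}{9933} = - \frac{4960}{1419}$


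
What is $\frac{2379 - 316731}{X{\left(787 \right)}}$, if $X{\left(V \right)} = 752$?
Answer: $- \frac{19647}{47} \approx -418.02$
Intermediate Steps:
$\frac{2379 - 316731}{X{\left(787 \right)}} = \frac{2379 - 316731}{752} = \left(-314352\right) \frac{1}{752} = - \frac{19647}{47}$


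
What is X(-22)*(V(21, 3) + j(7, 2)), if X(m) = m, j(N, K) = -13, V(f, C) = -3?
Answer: 352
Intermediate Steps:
X(-22)*(V(21, 3) + j(7, 2)) = -22*(-3 - 13) = -22*(-16) = 352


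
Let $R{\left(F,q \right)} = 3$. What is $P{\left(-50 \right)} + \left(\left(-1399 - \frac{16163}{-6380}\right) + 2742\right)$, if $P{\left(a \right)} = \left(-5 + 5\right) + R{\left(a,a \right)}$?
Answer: $\frac{8603643}{6380} \approx 1348.5$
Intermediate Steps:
$P{\left(a \right)} = 3$ ($P{\left(a \right)} = \left(-5 + 5\right) + 3 = 0 + 3 = 3$)
$P{\left(-50 \right)} + \left(\left(-1399 - \frac{16163}{-6380}\right) + 2742\right) = 3 + \left(\left(-1399 - \frac{16163}{-6380}\right) + 2742\right) = 3 + \left(\left(-1399 - - \frac{16163}{6380}\right) + 2742\right) = 3 + \left(\left(-1399 + \frac{16163}{6380}\right) + 2742\right) = 3 + \left(- \frac{8909457}{6380} + 2742\right) = 3 + \frac{8584503}{6380} = \frac{8603643}{6380}$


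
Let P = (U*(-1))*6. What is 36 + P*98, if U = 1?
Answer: -552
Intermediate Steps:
P = -6 (P = (1*(-1))*6 = -1*6 = -6)
36 + P*98 = 36 - 6*98 = 36 - 588 = -552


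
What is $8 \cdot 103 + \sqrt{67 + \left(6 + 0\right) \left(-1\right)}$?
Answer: $824 + \sqrt{61} \approx 831.81$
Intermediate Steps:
$8 \cdot 103 + \sqrt{67 + \left(6 + 0\right) \left(-1\right)} = 824 + \sqrt{67 + 6 \left(-1\right)} = 824 + \sqrt{67 - 6} = 824 + \sqrt{61}$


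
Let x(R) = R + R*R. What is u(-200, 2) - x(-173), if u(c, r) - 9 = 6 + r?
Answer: -29739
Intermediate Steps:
u(c, r) = 15 + r (u(c, r) = 9 + (6 + r) = 15 + r)
x(R) = R + R**2
u(-200, 2) - x(-173) = (15 + 2) - (-173)*(1 - 173) = 17 - (-173)*(-172) = 17 - 1*29756 = 17 - 29756 = -29739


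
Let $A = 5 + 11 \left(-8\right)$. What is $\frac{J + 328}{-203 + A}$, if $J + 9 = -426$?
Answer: $\frac{107}{286} \approx 0.37413$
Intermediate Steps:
$A = -83$ ($A = 5 - 88 = -83$)
$J = -435$ ($J = -9 - 426 = -435$)
$\frac{J + 328}{-203 + A} = \frac{-435 + 328}{-203 - 83} = - \frac{107}{-286} = \left(-107\right) \left(- \frac{1}{286}\right) = \frac{107}{286}$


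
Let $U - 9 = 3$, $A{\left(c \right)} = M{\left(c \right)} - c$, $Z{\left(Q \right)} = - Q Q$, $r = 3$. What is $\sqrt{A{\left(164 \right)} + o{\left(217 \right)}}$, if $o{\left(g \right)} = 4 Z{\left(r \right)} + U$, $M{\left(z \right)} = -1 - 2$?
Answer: $i \sqrt{191} \approx 13.82 i$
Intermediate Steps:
$Z{\left(Q \right)} = - Q^{2}$
$M{\left(z \right)} = -3$
$A{\left(c \right)} = -3 - c$
$U = 12$ ($U = 9 + 3 = 12$)
$o{\left(g \right)} = -24$ ($o{\left(g \right)} = 4 \left(- 3^{2}\right) + 12 = 4 \left(\left(-1\right) 9\right) + 12 = 4 \left(-9\right) + 12 = -36 + 12 = -24$)
$\sqrt{A{\left(164 \right)} + o{\left(217 \right)}} = \sqrt{\left(-3 - 164\right) - 24} = \sqrt{-167 - 24} = \sqrt{-191} = i \sqrt{191}$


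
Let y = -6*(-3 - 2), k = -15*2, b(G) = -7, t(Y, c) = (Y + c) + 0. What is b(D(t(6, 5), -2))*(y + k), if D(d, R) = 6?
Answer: 0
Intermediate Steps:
t(Y, c) = Y + c
k = -30
y = 30 (y = -6*(-5) = 30)
b(D(t(6, 5), -2))*(y + k) = -7*(30 - 30) = -7*0 = 0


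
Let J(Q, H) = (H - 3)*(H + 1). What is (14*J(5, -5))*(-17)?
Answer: -7616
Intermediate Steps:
J(Q, H) = (1 + H)*(-3 + H) (J(Q, H) = (-3 + H)*(1 + H) = (1 + H)*(-3 + H))
(14*J(5, -5))*(-17) = (14*(-3 + (-5)² - 2*(-5)))*(-17) = (14*(-3 + 25 + 10))*(-17) = (14*32)*(-17) = 448*(-17) = -7616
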